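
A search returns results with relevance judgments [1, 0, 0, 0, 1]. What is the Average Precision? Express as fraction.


Computing P@k for each relevant position:
Position 1: relevant, P@1 = 1/1 = 1
Position 2: not relevant
Position 3: not relevant
Position 4: not relevant
Position 5: relevant, P@5 = 2/5 = 2/5
Sum of P@k = 1 + 2/5 = 7/5
AP = 7/5 / 2 = 7/10

7/10


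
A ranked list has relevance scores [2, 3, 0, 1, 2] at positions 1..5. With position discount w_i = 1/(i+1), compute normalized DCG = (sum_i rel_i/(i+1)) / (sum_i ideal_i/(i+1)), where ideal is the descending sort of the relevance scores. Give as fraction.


Position discount weights w_i = 1/(i+1) for i=1..5:
Weights = [1/2, 1/3, 1/4, 1/5, 1/6]
Actual relevance: [2, 3, 0, 1, 2]
DCG = 2/2 + 3/3 + 0/4 + 1/5 + 2/6 = 38/15
Ideal relevance (sorted desc): [3, 2, 2, 1, 0]
Ideal DCG = 3/2 + 2/3 + 2/4 + 1/5 + 0/6 = 43/15
nDCG = DCG / ideal_DCG = 38/15 / 43/15 = 38/43

38/43


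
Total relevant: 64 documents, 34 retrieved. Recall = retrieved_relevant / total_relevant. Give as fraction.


Recall = retrieved_relevant / total_relevant
= 34 / 64
= 34 / (34 + 30)
= 17/32

17/32


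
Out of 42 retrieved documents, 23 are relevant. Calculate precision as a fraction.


Precision = relevant_retrieved / total_retrieved
= 23 / 42
= 23 / (23 + 19)
= 23/42

23/42


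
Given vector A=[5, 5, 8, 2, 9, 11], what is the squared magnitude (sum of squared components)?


|A|^2 = sum of squared components
A[0]^2 = 5^2 = 25
A[1]^2 = 5^2 = 25
A[2]^2 = 8^2 = 64
A[3]^2 = 2^2 = 4
A[4]^2 = 9^2 = 81
A[5]^2 = 11^2 = 121
Sum = 25 + 25 + 64 + 4 + 81 + 121 = 320

320


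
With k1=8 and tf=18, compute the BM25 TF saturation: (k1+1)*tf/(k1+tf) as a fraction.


BM25 TF component = (k1+1)*tf / (k1+tf)
k1 = 8, tf = 18
Numerator = (8+1)*18 = 162
Denominator = 8 + 18 = 26
= 162/26 = 81/13

81/13


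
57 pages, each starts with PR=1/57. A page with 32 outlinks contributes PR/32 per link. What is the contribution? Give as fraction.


Initial PR = 1/57 = 1/57
Outlinks = 32
Contribution per link = PR / outlinks
= 1/57 / 32
= 1/1824

1/1824


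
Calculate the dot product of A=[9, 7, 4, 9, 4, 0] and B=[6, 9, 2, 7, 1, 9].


Dot product = sum of element-wise products
A[0]*B[0] = 9*6 = 54
A[1]*B[1] = 7*9 = 63
A[2]*B[2] = 4*2 = 8
A[3]*B[3] = 9*7 = 63
A[4]*B[4] = 4*1 = 4
A[5]*B[5] = 0*9 = 0
Sum = 54 + 63 + 8 + 63 + 4 + 0 = 192

192


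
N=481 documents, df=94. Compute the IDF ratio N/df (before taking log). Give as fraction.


IDF ratio = N / df
= 481 / 94
= 481/94

481/94


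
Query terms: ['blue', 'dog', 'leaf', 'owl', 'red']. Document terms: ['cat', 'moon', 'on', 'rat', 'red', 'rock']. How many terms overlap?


Query terms: ['blue', 'dog', 'leaf', 'owl', 'red']
Document terms: ['cat', 'moon', 'on', 'rat', 'red', 'rock']
Common terms: ['red']
Overlap count = 1

1


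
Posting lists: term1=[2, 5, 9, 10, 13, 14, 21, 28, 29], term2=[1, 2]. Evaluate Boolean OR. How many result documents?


Boolean OR: find union of posting lists
term1 docs: [2, 5, 9, 10, 13, 14, 21, 28, 29]
term2 docs: [1, 2]
Union: [1, 2, 5, 9, 10, 13, 14, 21, 28, 29]
|union| = 10

10


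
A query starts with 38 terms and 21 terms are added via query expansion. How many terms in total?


Original terms: 38
Expansion terms: 21
Total = 38 + 21 = 59

59


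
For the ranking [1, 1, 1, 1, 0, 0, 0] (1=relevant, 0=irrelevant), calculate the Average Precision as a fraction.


Computing P@k for each relevant position:
Position 1: relevant, P@1 = 1/1 = 1
Position 2: relevant, P@2 = 2/2 = 1
Position 3: relevant, P@3 = 3/3 = 1
Position 4: relevant, P@4 = 4/4 = 1
Position 5: not relevant
Position 6: not relevant
Position 7: not relevant
Sum of P@k = 1 + 1 + 1 + 1 = 4
AP = 4 / 4 = 1

1


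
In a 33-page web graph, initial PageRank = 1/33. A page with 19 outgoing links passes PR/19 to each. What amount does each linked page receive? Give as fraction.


Initial PR = 1/33 = 1/33
Outlinks = 19
Contribution per link = PR / outlinks
= 1/33 / 19
= 1/627

1/627


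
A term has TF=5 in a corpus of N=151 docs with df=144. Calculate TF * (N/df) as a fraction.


TF * (N/df)
= 5 * (151/144)
= 5 * 151/144
= 755/144

755/144


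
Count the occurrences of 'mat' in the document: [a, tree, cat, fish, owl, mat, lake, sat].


Document has 8 words
Scanning for 'mat':
Found at positions: [5]
Count = 1

1


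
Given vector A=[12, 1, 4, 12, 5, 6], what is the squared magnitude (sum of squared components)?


|A|^2 = sum of squared components
A[0]^2 = 12^2 = 144
A[1]^2 = 1^2 = 1
A[2]^2 = 4^2 = 16
A[3]^2 = 12^2 = 144
A[4]^2 = 5^2 = 25
A[5]^2 = 6^2 = 36
Sum = 144 + 1 + 16 + 144 + 25 + 36 = 366

366


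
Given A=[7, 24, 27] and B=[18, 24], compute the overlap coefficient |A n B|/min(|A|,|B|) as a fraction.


A intersect B = [24]
|A intersect B| = 1
min(|A|, |B|) = min(3, 2) = 2
Overlap = 1 / 2 = 1/2

1/2


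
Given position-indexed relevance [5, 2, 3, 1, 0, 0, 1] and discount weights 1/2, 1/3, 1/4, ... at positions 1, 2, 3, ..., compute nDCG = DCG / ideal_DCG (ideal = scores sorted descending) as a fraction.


Position discount weights w_i = 1/(i+1) for i=1..7:
Weights = [1/2, 1/3, 1/4, 1/5, 1/6, 1/7, 1/8]
Actual relevance: [5, 2, 3, 1, 0, 0, 1]
DCG = 5/2 + 2/3 + 3/4 + 1/5 + 0/6 + 0/7 + 1/8 = 509/120
Ideal relevance (sorted desc): [5, 3, 2, 1, 1, 0, 0]
Ideal DCG = 5/2 + 3/3 + 2/4 + 1/5 + 1/6 + 0/7 + 0/8 = 131/30
nDCG = DCG / ideal_DCG = 509/120 / 131/30 = 509/524

509/524


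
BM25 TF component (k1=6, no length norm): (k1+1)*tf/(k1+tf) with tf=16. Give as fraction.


BM25 TF component = (k1+1)*tf / (k1+tf)
k1 = 6, tf = 16
Numerator = (6+1)*16 = 112
Denominator = 6 + 16 = 22
= 112/22 = 56/11

56/11


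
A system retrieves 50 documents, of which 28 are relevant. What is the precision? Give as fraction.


Precision = relevant_retrieved / total_retrieved
= 28 / 50
= 28 / (28 + 22)
= 14/25

14/25


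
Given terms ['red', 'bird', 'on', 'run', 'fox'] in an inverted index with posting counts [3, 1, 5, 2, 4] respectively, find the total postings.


Summing posting list sizes:
'red': 3 postings
'bird': 1 postings
'on': 5 postings
'run': 2 postings
'fox': 4 postings
Total = 3 + 1 + 5 + 2 + 4 = 15

15


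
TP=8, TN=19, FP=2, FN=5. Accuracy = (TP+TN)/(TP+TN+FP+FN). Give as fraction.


Accuracy = (TP + TN) / (TP + TN + FP + FN)
TP + TN = 8 + 19 = 27
Total = 8 + 19 + 2 + 5 = 34
Accuracy = 27 / 34 = 27/34

27/34


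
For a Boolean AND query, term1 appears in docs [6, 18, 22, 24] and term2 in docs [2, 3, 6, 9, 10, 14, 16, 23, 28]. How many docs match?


Boolean AND: find intersection of posting lists
term1 docs: [6, 18, 22, 24]
term2 docs: [2, 3, 6, 9, 10, 14, 16, 23, 28]
Intersection: [6]
|intersection| = 1

1


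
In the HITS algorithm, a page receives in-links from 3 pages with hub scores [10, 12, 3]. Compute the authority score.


Authority = sum of hub scores of in-linkers
In-link 1: hub score = 10
In-link 2: hub score = 12
In-link 3: hub score = 3
Authority = 10 + 12 + 3 = 25

25


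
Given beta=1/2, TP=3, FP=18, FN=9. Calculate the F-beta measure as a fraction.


P = TP/(TP+FP) = 3/21 = 1/7
R = TP/(TP+FN) = 3/12 = 1/4
beta^2 = 1/2^2 = 1/4
(1 + beta^2) = 5/4
Numerator = (1+beta^2)*P*R = 5/112
Denominator = beta^2*P + R = 1/28 + 1/4 = 2/7
F_beta = 5/32

5/32


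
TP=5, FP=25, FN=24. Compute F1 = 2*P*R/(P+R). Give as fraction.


F1 = 2 * P * R / (P + R)
P = TP/(TP+FP) = 5/30 = 1/6
R = TP/(TP+FN) = 5/29 = 5/29
2 * P * R = 2 * 1/6 * 5/29 = 5/87
P + R = 1/6 + 5/29 = 59/174
F1 = 5/87 / 59/174 = 10/59

10/59


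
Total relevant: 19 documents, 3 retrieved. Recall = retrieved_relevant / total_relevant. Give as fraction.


Recall = retrieved_relevant / total_relevant
= 3 / 19
= 3 / (3 + 16)
= 3/19

3/19


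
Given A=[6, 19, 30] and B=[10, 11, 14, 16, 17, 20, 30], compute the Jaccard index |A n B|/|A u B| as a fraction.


A intersect B = [30]
|A intersect B| = 1
A union B = [6, 10, 11, 14, 16, 17, 19, 20, 30]
|A union B| = 9
Jaccard = 1/9 = 1/9

1/9


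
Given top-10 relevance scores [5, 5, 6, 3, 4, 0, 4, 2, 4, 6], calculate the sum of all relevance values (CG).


Cumulative Gain = sum of relevance scores
Position 1: rel=5, running sum=5
Position 2: rel=5, running sum=10
Position 3: rel=6, running sum=16
Position 4: rel=3, running sum=19
Position 5: rel=4, running sum=23
Position 6: rel=0, running sum=23
Position 7: rel=4, running sum=27
Position 8: rel=2, running sum=29
Position 9: rel=4, running sum=33
Position 10: rel=6, running sum=39
CG = 39

39


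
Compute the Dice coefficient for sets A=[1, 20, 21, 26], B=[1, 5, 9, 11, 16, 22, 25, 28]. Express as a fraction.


A intersect B = [1]
|A intersect B| = 1
|A| = 4, |B| = 8
Dice = 2*1 / (4+8)
= 2 / 12 = 1/6

1/6


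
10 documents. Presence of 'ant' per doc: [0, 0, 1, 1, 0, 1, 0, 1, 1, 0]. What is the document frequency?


Checking each document for 'ant':
Doc 1: absent
Doc 2: absent
Doc 3: present
Doc 4: present
Doc 5: absent
Doc 6: present
Doc 7: absent
Doc 8: present
Doc 9: present
Doc 10: absent
df = sum of presences = 0 + 0 + 1 + 1 + 0 + 1 + 0 + 1 + 1 + 0 = 5

5


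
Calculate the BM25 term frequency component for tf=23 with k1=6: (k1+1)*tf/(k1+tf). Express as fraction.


BM25 TF component = (k1+1)*tf / (k1+tf)
k1 = 6, tf = 23
Numerator = (6+1)*23 = 161
Denominator = 6 + 23 = 29
= 161/29 = 161/29

161/29


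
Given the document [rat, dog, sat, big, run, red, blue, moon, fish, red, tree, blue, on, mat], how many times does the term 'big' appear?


Document has 14 words
Scanning for 'big':
Found at positions: [3]
Count = 1

1


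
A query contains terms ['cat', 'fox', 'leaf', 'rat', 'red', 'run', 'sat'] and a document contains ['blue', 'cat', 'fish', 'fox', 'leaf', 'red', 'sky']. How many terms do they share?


Query terms: ['cat', 'fox', 'leaf', 'rat', 'red', 'run', 'sat']
Document terms: ['blue', 'cat', 'fish', 'fox', 'leaf', 'red', 'sky']
Common terms: ['cat', 'fox', 'leaf', 'red']
Overlap count = 4

4


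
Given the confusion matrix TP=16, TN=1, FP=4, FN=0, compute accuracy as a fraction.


Accuracy = (TP + TN) / (TP + TN + FP + FN)
TP + TN = 16 + 1 = 17
Total = 16 + 1 + 4 + 0 = 21
Accuracy = 17 / 21 = 17/21

17/21


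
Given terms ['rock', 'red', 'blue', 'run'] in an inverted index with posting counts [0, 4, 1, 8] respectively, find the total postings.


Summing posting list sizes:
'rock': 0 postings
'red': 4 postings
'blue': 1 postings
'run': 8 postings
Total = 0 + 4 + 1 + 8 = 13

13


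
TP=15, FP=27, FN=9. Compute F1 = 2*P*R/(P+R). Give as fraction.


F1 = 2 * P * R / (P + R)
P = TP/(TP+FP) = 15/42 = 5/14
R = TP/(TP+FN) = 15/24 = 5/8
2 * P * R = 2 * 5/14 * 5/8 = 25/56
P + R = 5/14 + 5/8 = 55/56
F1 = 25/56 / 55/56 = 5/11

5/11


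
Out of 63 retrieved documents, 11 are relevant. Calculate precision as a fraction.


Precision = relevant_retrieved / total_retrieved
= 11 / 63
= 11 / (11 + 52)
= 11/63

11/63


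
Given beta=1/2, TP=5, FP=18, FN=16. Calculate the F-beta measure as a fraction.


P = TP/(TP+FP) = 5/23 = 5/23
R = TP/(TP+FN) = 5/21 = 5/21
beta^2 = 1/2^2 = 1/4
(1 + beta^2) = 5/4
Numerator = (1+beta^2)*P*R = 125/1932
Denominator = beta^2*P + R = 5/92 + 5/21 = 565/1932
F_beta = 25/113

25/113


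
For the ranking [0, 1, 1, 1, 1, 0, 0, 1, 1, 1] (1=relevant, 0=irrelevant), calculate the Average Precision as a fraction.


Computing P@k for each relevant position:
Position 1: not relevant
Position 2: relevant, P@2 = 1/2 = 1/2
Position 3: relevant, P@3 = 2/3 = 2/3
Position 4: relevant, P@4 = 3/4 = 3/4
Position 5: relevant, P@5 = 4/5 = 4/5
Position 6: not relevant
Position 7: not relevant
Position 8: relevant, P@8 = 5/8 = 5/8
Position 9: relevant, P@9 = 6/9 = 2/3
Position 10: relevant, P@10 = 7/10 = 7/10
Sum of P@k = 1/2 + 2/3 + 3/4 + 4/5 + 5/8 + 2/3 + 7/10 = 113/24
AP = 113/24 / 7 = 113/168

113/168


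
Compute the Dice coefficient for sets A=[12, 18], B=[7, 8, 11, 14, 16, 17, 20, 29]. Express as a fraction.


A intersect B = []
|A intersect B| = 0
|A| = 2, |B| = 8
Dice = 2*0 / (2+8)
= 0 / 10 = 0

0


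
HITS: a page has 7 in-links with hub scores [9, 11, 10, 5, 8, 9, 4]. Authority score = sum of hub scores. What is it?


Authority = sum of hub scores of in-linkers
In-link 1: hub score = 9
In-link 2: hub score = 11
In-link 3: hub score = 10
In-link 4: hub score = 5
In-link 5: hub score = 8
In-link 6: hub score = 9
In-link 7: hub score = 4
Authority = 9 + 11 + 10 + 5 + 8 + 9 + 4 = 56

56


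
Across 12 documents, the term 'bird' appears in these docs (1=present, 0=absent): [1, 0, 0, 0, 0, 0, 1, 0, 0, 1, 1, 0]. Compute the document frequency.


Checking each document for 'bird':
Doc 1: present
Doc 2: absent
Doc 3: absent
Doc 4: absent
Doc 5: absent
Doc 6: absent
Doc 7: present
Doc 8: absent
Doc 9: absent
Doc 10: present
Doc 11: present
Doc 12: absent
df = sum of presences = 1 + 0 + 0 + 0 + 0 + 0 + 1 + 0 + 0 + 1 + 1 + 0 = 4

4


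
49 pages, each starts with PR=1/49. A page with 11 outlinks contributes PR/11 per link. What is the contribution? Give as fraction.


Initial PR = 1/49 = 1/49
Outlinks = 11
Contribution per link = PR / outlinks
= 1/49 / 11
= 1/539

1/539


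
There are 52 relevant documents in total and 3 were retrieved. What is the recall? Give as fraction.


Recall = retrieved_relevant / total_relevant
= 3 / 52
= 3 / (3 + 49)
= 3/52

3/52


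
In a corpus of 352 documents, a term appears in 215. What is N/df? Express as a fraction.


IDF ratio = N / df
= 352 / 215
= 352/215

352/215


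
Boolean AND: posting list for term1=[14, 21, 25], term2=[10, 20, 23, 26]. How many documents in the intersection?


Boolean AND: find intersection of posting lists
term1 docs: [14, 21, 25]
term2 docs: [10, 20, 23, 26]
Intersection: []
|intersection| = 0

0


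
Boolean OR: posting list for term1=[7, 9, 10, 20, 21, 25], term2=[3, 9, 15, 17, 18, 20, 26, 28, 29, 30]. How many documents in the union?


Boolean OR: find union of posting lists
term1 docs: [7, 9, 10, 20, 21, 25]
term2 docs: [3, 9, 15, 17, 18, 20, 26, 28, 29, 30]
Union: [3, 7, 9, 10, 15, 17, 18, 20, 21, 25, 26, 28, 29, 30]
|union| = 14

14


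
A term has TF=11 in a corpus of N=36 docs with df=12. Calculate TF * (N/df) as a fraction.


TF * (N/df)
= 11 * (36/12)
= 11 * 3
= 33

33


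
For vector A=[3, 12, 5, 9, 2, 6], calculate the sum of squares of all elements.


|A|^2 = sum of squared components
A[0]^2 = 3^2 = 9
A[1]^2 = 12^2 = 144
A[2]^2 = 5^2 = 25
A[3]^2 = 9^2 = 81
A[4]^2 = 2^2 = 4
A[5]^2 = 6^2 = 36
Sum = 9 + 144 + 25 + 81 + 4 + 36 = 299

299


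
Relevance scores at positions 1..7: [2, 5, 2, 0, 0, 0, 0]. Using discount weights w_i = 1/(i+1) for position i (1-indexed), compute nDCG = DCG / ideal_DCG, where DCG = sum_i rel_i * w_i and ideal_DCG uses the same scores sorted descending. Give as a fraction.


Position discount weights w_i = 1/(i+1) for i=1..7:
Weights = [1/2, 1/3, 1/4, 1/5, 1/6, 1/7, 1/8]
Actual relevance: [2, 5, 2, 0, 0, 0, 0]
DCG = 2/2 + 5/3 + 2/4 + 0/5 + 0/6 + 0/7 + 0/8 = 19/6
Ideal relevance (sorted desc): [5, 2, 2, 0, 0, 0, 0]
Ideal DCG = 5/2 + 2/3 + 2/4 + 0/5 + 0/6 + 0/7 + 0/8 = 11/3
nDCG = DCG / ideal_DCG = 19/6 / 11/3 = 19/22

19/22


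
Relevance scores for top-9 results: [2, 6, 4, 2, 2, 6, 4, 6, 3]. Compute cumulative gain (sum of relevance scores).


Cumulative Gain = sum of relevance scores
Position 1: rel=2, running sum=2
Position 2: rel=6, running sum=8
Position 3: rel=4, running sum=12
Position 4: rel=2, running sum=14
Position 5: rel=2, running sum=16
Position 6: rel=6, running sum=22
Position 7: rel=4, running sum=26
Position 8: rel=6, running sum=32
Position 9: rel=3, running sum=35
CG = 35

35


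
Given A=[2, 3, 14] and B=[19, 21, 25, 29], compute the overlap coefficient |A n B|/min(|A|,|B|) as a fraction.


A intersect B = []
|A intersect B| = 0
min(|A|, |B|) = min(3, 4) = 3
Overlap = 0 / 3 = 0

0


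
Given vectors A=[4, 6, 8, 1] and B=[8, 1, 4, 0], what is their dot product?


Dot product = sum of element-wise products
A[0]*B[0] = 4*8 = 32
A[1]*B[1] = 6*1 = 6
A[2]*B[2] = 8*4 = 32
A[3]*B[3] = 1*0 = 0
Sum = 32 + 6 + 32 + 0 = 70

70


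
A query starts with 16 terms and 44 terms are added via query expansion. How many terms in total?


Original terms: 16
Expansion terms: 44
Total = 16 + 44 = 60

60


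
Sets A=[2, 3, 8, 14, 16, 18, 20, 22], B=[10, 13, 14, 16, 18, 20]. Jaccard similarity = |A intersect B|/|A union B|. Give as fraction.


A intersect B = [14, 16, 18, 20]
|A intersect B| = 4
A union B = [2, 3, 8, 10, 13, 14, 16, 18, 20, 22]
|A union B| = 10
Jaccard = 4/10 = 2/5

2/5


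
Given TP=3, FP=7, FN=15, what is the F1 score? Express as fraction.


F1 = 2 * P * R / (P + R)
P = TP/(TP+FP) = 3/10 = 3/10
R = TP/(TP+FN) = 3/18 = 1/6
2 * P * R = 2 * 3/10 * 1/6 = 1/10
P + R = 3/10 + 1/6 = 7/15
F1 = 1/10 / 7/15 = 3/14

3/14


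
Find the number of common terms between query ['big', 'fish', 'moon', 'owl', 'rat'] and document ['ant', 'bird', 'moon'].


Query terms: ['big', 'fish', 'moon', 'owl', 'rat']
Document terms: ['ant', 'bird', 'moon']
Common terms: ['moon']
Overlap count = 1

1


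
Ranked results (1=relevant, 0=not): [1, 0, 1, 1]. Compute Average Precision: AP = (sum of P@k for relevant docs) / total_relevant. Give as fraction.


Computing P@k for each relevant position:
Position 1: relevant, P@1 = 1/1 = 1
Position 2: not relevant
Position 3: relevant, P@3 = 2/3 = 2/3
Position 4: relevant, P@4 = 3/4 = 3/4
Sum of P@k = 1 + 2/3 + 3/4 = 29/12
AP = 29/12 / 3 = 29/36

29/36


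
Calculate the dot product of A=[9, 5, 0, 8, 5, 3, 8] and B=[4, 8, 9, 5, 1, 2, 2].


Dot product = sum of element-wise products
A[0]*B[0] = 9*4 = 36
A[1]*B[1] = 5*8 = 40
A[2]*B[2] = 0*9 = 0
A[3]*B[3] = 8*5 = 40
A[4]*B[4] = 5*1 = 5
A[5]*B[5] = 3*2 = 6
A[6]*B[6] = 8*2 = 16
Sum = 36 + 40 + 0 + 40 + 5 + 6 + 16 = 143

143


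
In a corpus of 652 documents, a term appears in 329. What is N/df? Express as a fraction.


IDF ratio = N / df
= 652 / 329
= 652/329

652/329


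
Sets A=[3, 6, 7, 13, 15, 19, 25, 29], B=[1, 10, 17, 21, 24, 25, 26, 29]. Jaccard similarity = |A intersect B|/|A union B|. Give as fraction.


A intersect B = [25, 29]
|A intersect B| = 2
A union B = [1, 3, 6, 7, 10, 13, 15, 17, 19, 21, 24, 25, 26, 29]
|A union B| = 14
Jaccard = 2/14 = 1/7

1/7


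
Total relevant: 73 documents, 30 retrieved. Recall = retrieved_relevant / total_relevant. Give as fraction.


Recall = retrieved_relevant / total_relevant
= 30 / 73
= 30 / (30 + 43)
= 30/73

30/73


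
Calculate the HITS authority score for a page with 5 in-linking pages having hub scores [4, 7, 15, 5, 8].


Authority = sum of hub scores of in-linkers
In-link 1: hub score = 4
In-link 2: hub score = 7
In-link 3: hub score = 15
In-link 4: hub score = 5
In-link 5: hub score = 8
Authority = 4 + 7 + 15 + 5 + 8 = 39

39


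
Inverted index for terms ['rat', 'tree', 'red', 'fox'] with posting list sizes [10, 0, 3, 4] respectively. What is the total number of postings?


Summing posting list sizes:
'rat': 10 postings
'tree': 0 postings
'red': 3 postings
'fox': 4 postings
Total = 10 + 0 + 3 + 4 = 17

17


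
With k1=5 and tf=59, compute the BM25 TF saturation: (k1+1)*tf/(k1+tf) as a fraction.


BM25 TF component = (k1+1)*tf / (k1+tf)
k1 = 5, tf = 59
Numerator = (5+1)*59 = 354
Denominator = 5 + 59 = 64
= 354/64 = 177/32

177/32


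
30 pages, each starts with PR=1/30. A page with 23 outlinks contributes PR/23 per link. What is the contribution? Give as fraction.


Initial PR = 1/30 = 1/30
Outlinks = 23
Contribution per link = PR / outlinks
= 1/30 / 23
= 1/690

1/690


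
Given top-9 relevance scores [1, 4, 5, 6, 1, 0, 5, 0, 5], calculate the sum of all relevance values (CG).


Cumulative Gain = sum of relevance scores
Position 1: rel=1, running sum=1
Position 2: rel=4, running sum=5
Position 3: rel=5, running sum=10
Position 4: rel=6, running sum=16
Position 5: rel=1, running sum=17
Position 6: rel=0, running sum=17
Position 7: rel=5, running sum=22
Position 8: rel=0, running sum=22
Position 9: rel=5, running sum=27
CG = 27

27


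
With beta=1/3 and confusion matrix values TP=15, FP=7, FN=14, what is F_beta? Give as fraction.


P = TP/(TP+FP) = 15/22 = 15/22
R = TP/(TP+FN) = 15/29 = 15/29
beta^2 = 1/3^2 = 1/9
(1 + beta^2) = 10/9
Numerator = (1+beta^2)*P*R = 125/319
Denominator = beta^2*P + R = 5/66 + 15/29 = 1135/1914
F_beta = 150/227

150/227


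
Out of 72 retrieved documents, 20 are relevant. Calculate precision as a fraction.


Precision = relevant_retrieved / total_retrieved
= 20 / 72
= 20 / (20 + 52)
= 5/18

5/18


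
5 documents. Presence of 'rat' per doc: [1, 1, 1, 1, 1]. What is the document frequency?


Checking each document for 'rat':
Doc 1: present
Doc 2: present
Doc 3: present
Doc 4: present
Doc 5: present
df = sum of presences = 1 + 1 + 1 + 1 + 1 = 5

5


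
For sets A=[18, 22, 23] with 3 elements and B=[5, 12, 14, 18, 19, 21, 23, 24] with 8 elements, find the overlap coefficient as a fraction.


A intersect B = [18, 23]
|A intersect B| = 2
min(|A|, |B|) = min(3, 8) = 3
Overlap = 2 / 3 = 2/3

2/3


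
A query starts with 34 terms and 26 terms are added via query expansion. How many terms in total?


Original terms: 34
Expansion terms: 26
Total = 34 + 26 = 60

60


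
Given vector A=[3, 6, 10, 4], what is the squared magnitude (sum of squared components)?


|A|^2 = sum of squared components
A[0]^2 = 3^2 = 9
A[1]^2 = 6^2 = 36
A[2]^2 = 10^2 = 100
A[3]^2 = 4^2 = 16
Sum = 9 + 36 + 100 + 16 = 161

161


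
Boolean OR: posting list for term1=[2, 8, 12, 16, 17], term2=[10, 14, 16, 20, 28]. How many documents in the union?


Boolean OR: find union of posting lists
term1 docs: [2, 8, 12, 16, 17]
term2 docs: [10, 14, 16, 20, 28]
Union: [2, 8, 10, 12, 14, 16, 17, 20, 28]
|union| = 9

9


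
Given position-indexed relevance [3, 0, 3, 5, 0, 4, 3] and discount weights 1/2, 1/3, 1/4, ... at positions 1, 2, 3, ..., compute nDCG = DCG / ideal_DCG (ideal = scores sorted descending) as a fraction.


Position discount weights w_i = 1/(i+1) for i=1..7:
Weights = [1/2, 1/3, 1/4, 1/5, 1/6, 1/7, 1/8]
Actual relevance: [3, 0, 3, 5, 0, 4, 3]
DCG = 3/2 + 0/3 + 3/4 + 5/5 + 0/6 + 4/7 + 3/8 = 235/56
Ideal relevance (sorted desc): [5, 4, 3, 3, 3, 0, 0]
Ideal DCG = 5/2 + 4/3 + 3/4 + 3/5 + 3/6 + 0/7 + 0/8 = 341/60
nDCG = DCG / ideal_DCG = 235/56 / 341/60 = 3525/4774

3525/4774


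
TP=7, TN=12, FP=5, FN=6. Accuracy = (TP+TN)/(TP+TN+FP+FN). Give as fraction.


Accuracy = (TP + TN) / (TP + TN + FP + FN)
TP + TN = 7 + 12 = 19
Total = 7 + 12 + 5 + 6 = 30
Accuracy = 19 / 30 = 19/30

19/30


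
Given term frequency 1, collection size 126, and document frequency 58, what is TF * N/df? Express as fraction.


TF * (N/df)
= 1 * (126/58)
= 1 * 63/29
= 63/29

63/29


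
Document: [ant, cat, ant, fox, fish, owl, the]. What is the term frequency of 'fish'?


Document has 7 words
Scanning for 'fish':
Found at positions: [4]
Count = 1

1


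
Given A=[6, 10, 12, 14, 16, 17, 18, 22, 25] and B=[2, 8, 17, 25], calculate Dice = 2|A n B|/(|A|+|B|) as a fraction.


A intersect B = [17, 25]
|A intersect B| = 2
|A| = 9, |B| = 4
Dice = 2*2 / (9+4)
= 4 / 13 = 4/13

4/13


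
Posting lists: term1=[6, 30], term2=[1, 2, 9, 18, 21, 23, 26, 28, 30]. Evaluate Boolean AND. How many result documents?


Boolean AND: find intersection of posting lists
term1 docs: [6, 30]
term2 docs: [1, 2, 9, 18, 21, 23, 26, 28, 30]
Intersection: [30]
|intersection| = 1

1


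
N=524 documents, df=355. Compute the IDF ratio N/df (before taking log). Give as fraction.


IDF ratio = N / df
= 524 / 355
= 524/355

524/355


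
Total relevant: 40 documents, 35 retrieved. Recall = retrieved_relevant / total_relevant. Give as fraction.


Recall = retrieved_relevant / total_relevant
= 35 / 40
= 35 / (35 + 5)
= 7/8

7/8


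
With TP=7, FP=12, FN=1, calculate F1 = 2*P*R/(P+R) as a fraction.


F1 = 2 * P * R / (P + R)
P = TP/(TP+FP) = 7/19 = 7/19
R = TP/(TP+FN) = 7/8 = 7/8
2 * P * R = 2 * 7/19 * 7/8 = 49/76
P + R = 7/19 + 7/8 = 189/152
F1 = 49/76 / 189/152 = 14/27

14/27


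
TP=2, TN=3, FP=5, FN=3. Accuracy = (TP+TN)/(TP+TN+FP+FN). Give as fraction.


Accuracy = (TP + TN) / (TP + TN + FP + FN)
TP + TN = 2 + 3 = 5
Total = 2 + 3 + 5 + 3 = 13
Accuracy = 5 / 13 = 5/13

5/13


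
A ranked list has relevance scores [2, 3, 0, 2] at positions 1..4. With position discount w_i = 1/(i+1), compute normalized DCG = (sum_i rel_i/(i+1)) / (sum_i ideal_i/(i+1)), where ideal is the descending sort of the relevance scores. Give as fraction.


Position discount weights w_i = 1/(i+1) for i=1..4:
Weights = [1/2, 1/3, 1/4, 1/5]
Actual relevance: [2, 3, 0, 2]
DCG = 2/2 + 3/3 + 0/4 + 2/5 = 12/5
Ideal relevance (sorted desc): [3, 2, 2, 0]
Ideal DCG = 3/2 + 2/3 + 2/4 + 0/5 = 8/3
nDCG = DCG / ideal_DCG = 12/5 / 8/3 = 9/10

9/10


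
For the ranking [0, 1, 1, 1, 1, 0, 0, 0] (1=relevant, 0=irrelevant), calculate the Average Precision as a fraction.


Computing P@k for each relevant position:
Position 1: not relevant
Position 2: relevant, P@2 = 1/2 = 1/2
Position 3: relevant, P@3 = 2/3 = 2/3
Position 4: relevant, P@4 = 3/4 = 3/4
Position 5: relevant, P@5 = 4/5 = 4/5
Position 6: not relevant
Position 7: not relevant
Position 8: not relevant
Sum of P@k = 1/2 + 2/3 + 3/4 + 4/5 = 163/60
AP = 163/60 / 4 = 163/240

163/240


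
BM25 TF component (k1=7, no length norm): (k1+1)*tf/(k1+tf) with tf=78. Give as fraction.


BM25 TF component = (k1+1)*tf / (k1+tf)
k1 = 7, tf = 78
Numerator = (7+1)*78 = 624
Denominator = 7 + 78 = 85
= 624/85 = 624/85

624/85


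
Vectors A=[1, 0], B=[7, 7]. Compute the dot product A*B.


Dot product = sum of element-wise products
A[0]*B[0] = 1*7 = 7
A[1]*B[1] = 0*7 = 0
Sum = 7 + 0 = 7

7


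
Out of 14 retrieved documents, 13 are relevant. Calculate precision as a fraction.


Precision = relevant_retrieved / total_retrieved
= 13 / 14
= 13 / (13 + 1)
= 13/14

13/14


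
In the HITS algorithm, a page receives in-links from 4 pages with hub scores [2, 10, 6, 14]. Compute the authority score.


Authority = sum of hub scores of in-linkers
In-link 1: hub score = 2
In-link 2: hub score = 10
In-link 3: hub score = 6
In-link 4: hub score = 14
Authority = 2 + 10 + 6 + 14 = 32

32


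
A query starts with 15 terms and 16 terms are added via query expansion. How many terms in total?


Original terms: 15
Expansion terms: 16
Total = 15 + 16 = 31

31


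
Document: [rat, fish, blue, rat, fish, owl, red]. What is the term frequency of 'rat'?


Document has 7 words
Scanning for 'rat':
Found at positions: [0, 3]
Count = 2

2


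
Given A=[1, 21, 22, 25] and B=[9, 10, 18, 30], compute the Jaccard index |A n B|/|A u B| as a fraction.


A intersect B = []
|A intersect B| = 0
A union B = [1, 9, 10, 18, 21, 22, 25, 30]
|A union B| = 8
Jaccard = 0/8 = 0

0


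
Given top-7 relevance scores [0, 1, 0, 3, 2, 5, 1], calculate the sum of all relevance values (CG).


Cumulative Gain = sum of relevance scores
Position 1: rel=0, running sum=0
Position 2: rel=1, running sum=1
Position 3: rel=0, running sum=1
Position 4: rel=3, running sum=4
Position 5: rel=2, running sum=6
Position 6: rel=5, running sum=11
Position 7: rel=1, running sum=12
CG = 12

12


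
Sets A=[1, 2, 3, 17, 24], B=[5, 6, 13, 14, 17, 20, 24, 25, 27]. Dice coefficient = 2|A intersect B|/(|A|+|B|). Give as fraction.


A intersect B = [17, 24]
|A intersect B| = 2
|A| = 5, |B| = 9
Dice = 2*2 / (5+9)
= 4 / 14 = 2/7

2/7


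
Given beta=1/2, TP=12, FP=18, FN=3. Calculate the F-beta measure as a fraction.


P = TP/(TP+FP) = 12/30 = 2/5
R = TP/(TP+FN) = 12/15 = 4/5
beta^2 = 1/2^2 = 1/4
(1 + beta^2) = 5/4
Numerator = (1+beta^2)*P*R = 2/5
Denominator = beta^2*P + R = 1/10 + 4/5 = 9/10
F_beta = 4/9

4/9


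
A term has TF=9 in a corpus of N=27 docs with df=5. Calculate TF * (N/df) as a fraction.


TF * (N/df)
= 9 * (27/5)
= 9 * 27/5
= 243/5

243/5


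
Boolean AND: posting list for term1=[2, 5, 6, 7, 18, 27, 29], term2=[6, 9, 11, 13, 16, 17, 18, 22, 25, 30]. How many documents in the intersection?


Boolean AND: find intersection of posting lists
term1 docs: [2, 5, 6, 7, 18, 27, 29]
term2 docs: [6, 9, 11, 13, 16, 17, 18, 22, 25, 30]
Intersection: [6, 18]
|intersection| = 2

2


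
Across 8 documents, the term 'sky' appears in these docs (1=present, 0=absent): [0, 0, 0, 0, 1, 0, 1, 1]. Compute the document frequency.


Checking each document for 'sky':
Doc 1: absent
Doc 2: absent
Doc 3: absent
Doc 4: absent
Doc 5: present
Doc 6: absent
Doc 7: present
Doc 8: present
df = sum of presences = 0 + 0 + 0 + 0 + 1 + 0 + 1 + 1 = 3

3


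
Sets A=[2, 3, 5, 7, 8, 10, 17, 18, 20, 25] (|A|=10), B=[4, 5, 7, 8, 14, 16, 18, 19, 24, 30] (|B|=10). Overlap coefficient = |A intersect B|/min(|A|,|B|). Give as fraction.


A intersect B = [5, 7, 8, 18]
|A intersect B| = 4
min(|A|, |B|) = min(10, 10) = 10
Overlap = 4 / 10 = 2/5

2/5


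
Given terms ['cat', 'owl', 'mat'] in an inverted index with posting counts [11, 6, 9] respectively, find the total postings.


Summing posting list sizes:
'cat': 11 postings
'owl': 6 postings
'mat': 9 postings
Total = 11 + 6 + 9 = 26

26


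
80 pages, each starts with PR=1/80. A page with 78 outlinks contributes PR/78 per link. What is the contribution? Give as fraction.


Initial PR = 1/80 = 1/80
Outlinks = 78
Contribution per link = PR / outlinks
= 1/80 / 78
= 1/6240

1/6240


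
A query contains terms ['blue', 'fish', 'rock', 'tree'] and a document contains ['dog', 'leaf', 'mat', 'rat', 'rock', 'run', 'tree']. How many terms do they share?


Query terms: ['blue', 'fish', 'rock', 'tree']
Document terms: ['dog', 'leaf', 'mat', 'rat', 'rock', 'run', 'tree']
Common terms: ['rock', 'tree']
Overlap count = 2

2


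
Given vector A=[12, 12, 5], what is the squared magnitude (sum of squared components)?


|A|^2 = sum of squared components
A[0]^2 = 12^2 = 144
A[1]^2 = 12^2 = 144
A[2]^2 = 5^2 = 25
Sum = 144 + 144 + 25 = 313

313


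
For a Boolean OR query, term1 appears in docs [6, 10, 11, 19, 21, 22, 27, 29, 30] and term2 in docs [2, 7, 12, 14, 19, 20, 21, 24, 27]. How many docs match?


Boolean OR: find union of posting lists
term1 docs: [6, 10, 11, 19, 21, 22, 27, 29, 30]
term2 docs: [2, 7, 12, 14, 19, 20, 21, 24, 27]
Union: [2, 6, 7, 10, 11, 12, 14, 19, 20, 21, 22, 24, 27, 29, 30]
|union| = 15

15


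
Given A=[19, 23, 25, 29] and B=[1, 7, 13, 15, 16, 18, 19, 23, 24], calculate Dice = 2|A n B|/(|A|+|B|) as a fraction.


A intersect B = [19, 23]
|A intersect B| = 2
|A| = 4, |B| = 9
Dice = 2*2 / (4+9)
= 4 / 13 = 4/13

4/13


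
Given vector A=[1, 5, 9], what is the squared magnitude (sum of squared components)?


|A|^2 = sum of squared components
A[0]^2 = 1^2 = 1
A[1]^2 = 5^2 = 25
A[2]^2 = 9^2 = 81
Sum = 1 + 25 + 81 = 107

107


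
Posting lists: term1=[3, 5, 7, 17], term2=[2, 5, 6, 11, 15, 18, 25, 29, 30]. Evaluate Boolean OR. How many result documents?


Boolean OR: find union of posting lists
term1 docs: [3, 5, 7, 17]
term2 docs: [2, 5, 6, 11, 15, 18, 25, 29, 30]
Union: [2, 3, 5, 6, 7, 11, 15, 17, 18, 25, 29, 30]
|union| = 12

12


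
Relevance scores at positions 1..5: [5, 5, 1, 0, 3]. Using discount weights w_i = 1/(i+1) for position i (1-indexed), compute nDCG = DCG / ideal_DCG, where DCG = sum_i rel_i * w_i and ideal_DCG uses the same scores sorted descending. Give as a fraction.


Position discount weights w_i = 1/(i+1) for i=1..5:
Weights = [1/2, 1/3, 1/4, 1/5, 1/6]
Actual relevance: [5, 5, 1, 0, 3]
DCG = 5/2 + 5/3 + 1/4 + 0/5 + 3/6 = 59/12
Ideal relevance (sorted desc): [5, 5, 3, 1, 0]
Ideal DCG = 5/2 + 5/3 + 3/4 + 1/5 + 0/6 = 307/60
nDCG = DCG / ideal_DCG = 59/12 / 307/60 = 295/307

295/307


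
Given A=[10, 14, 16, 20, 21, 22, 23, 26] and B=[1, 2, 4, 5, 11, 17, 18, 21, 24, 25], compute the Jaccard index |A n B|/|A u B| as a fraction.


A intersect B = [21]
|A intersect B| = 1
A union B = [1, 2, 4, 5, 10, 11, 14, 16, 17, 18, 20, 21, 22, 23, 24, 25, 26]
|A union B| = 17
Jaccard = 1/17 = 1/17

1/17


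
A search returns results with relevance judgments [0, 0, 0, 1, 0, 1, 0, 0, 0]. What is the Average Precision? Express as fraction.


Computing P@k for each relevant position:
Position 1: not relevant
Position 2: not relevant
Position 3: not relevant
Position 4: relevant, P@4 = 1/4 = 1/4
Position 5: not relevant
Position 6: relevant, P@6 = 2/6 = 1/3
Position 7: not relevant
Position 8: not relevant
Position 9: not relevant
Sum of P@k = 1/4 + 1/3 = 7/12
AP = 7/12 / 2 = 7/24

7/24


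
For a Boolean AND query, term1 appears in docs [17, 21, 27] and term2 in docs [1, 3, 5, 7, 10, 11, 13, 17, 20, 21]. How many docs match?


Boolean AND: find intersection of posting lists
term1 docs: [17, 21, 27]
term2 docs: [1, 3, 5, 7, 10, 11, 13, 17, 20, 21]
Intersection: [17, 21]
|intersection| = 2

2


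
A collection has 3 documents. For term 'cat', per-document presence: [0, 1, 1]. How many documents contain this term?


Checking each document for 'cat':
Doc 1: absent
Doc 2: present
Doc 3: present
df = sum of presences = 0 + 1 + 1 = 2

2


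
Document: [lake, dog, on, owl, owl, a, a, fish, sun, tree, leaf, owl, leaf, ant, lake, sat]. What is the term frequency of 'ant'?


Document has 16 words
Scanning for 'ant':
Found at positions: [13]
Count = 1

1


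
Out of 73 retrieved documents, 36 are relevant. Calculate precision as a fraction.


Precision = relevant_retrieved / total_retrieved
= 36 / 73
= 36 / (36 + 37)
= 36/73

36/73


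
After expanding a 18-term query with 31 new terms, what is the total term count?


Original terms: 18
Expansion terms: 31
Total = 18 + 31 = 49

49


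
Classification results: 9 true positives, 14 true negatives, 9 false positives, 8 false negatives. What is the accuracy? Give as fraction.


Accuracy = (TP + TN) / (TP + TN + FP + FN)
TP + TN = 9 + 14 = 23
Total = 9 + 14 + 9 + 8 = 40
Accuracy = 23 / 40 = 23/40

23/40


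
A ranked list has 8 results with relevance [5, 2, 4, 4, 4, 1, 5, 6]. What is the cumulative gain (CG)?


Cumulative Gain = sum of relevance scores
Position 1: rel=5, running sum=5
Position 2: rel=2, running sum=7
Position 3: rel=4, running sum=11
Position 4: rel=4, running sum=15
Position 5: rel=4, running sum=19
Position 6: rel=1, running sum=20
Position 7: rel=5, running sum=25
Position 8: rel=6, running sum=31
CG = 31

31


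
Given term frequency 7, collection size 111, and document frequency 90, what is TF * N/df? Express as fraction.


TF * (N/df)
= 7 * (111/90)
= 7 * 37/30
= 259/30

259/30


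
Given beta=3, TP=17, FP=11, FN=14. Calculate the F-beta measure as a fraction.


P = TP/(TP+FP) = 17/28 = 17/28
R = TP/(TP+FN) = 17/31 = 17/31
beta^2 = 3^2 = 9
(1 + beta^2) = 10
Numerator = (1+beta^2)*P*R = 1445/434
Denominator = beta^2*P + R = 153/28 + 17/31 = 5219/868
F_beta = 170/307

170/307


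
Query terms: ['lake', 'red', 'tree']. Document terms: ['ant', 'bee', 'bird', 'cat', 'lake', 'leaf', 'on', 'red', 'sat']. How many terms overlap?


Query terms: ['lake', 'red', 'tree']
Document terms: ['ant', 'bee', 'bird', 'cat', 'lake', 'leaf', 'on', 'red', 'sat']
Common terms: ['lake', 'red']
Overlap count = 2

2


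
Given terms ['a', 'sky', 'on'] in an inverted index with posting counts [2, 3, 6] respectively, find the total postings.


Summing posting list sizes:
'a': 2 postings
'sky': 3 postings
'on': 6 postings
Total = 2 + 3 + 6 = 11

11


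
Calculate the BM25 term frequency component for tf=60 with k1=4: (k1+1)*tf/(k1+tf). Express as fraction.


BM25 TF component = (k1+1)*tf / (k1+tf)
k1 = 4, tf = 60
Numerator = (4+1)*60 = 300
Denominator = 4 + 60 = 64
= 300/64 = 75/16

75/16


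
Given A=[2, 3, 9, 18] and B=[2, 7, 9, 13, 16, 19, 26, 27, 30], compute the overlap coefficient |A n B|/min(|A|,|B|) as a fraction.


A intersect B = [2, 9]
|A intersect B| = 2
min(|A|, |B|) = min(4, 9) = 4
Overlap = 2 / 4 = 1/2

1/2


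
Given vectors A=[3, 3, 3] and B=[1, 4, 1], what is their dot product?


Dot product = sum of element-wise products
A[0]*B[0] = 3*1 = 3
A[1]*B[1] = 3*4 = 12
A[2]*B[2] = 3*1 = 3
Sum = 3 + 12 + 3 = 18

18


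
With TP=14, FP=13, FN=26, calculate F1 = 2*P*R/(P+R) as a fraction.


F1 = 2 * P * R / (P + R)
P = TP/(TP+FP) = 14/27 = 14/27
R = TP/(TP+FN) = 14/40 = 7/20
2 * P * R = 2 * 14/27 * 7/20 = 49/135
P + R = 14/27 + 7/20 = 469/540
F1 = 49/135 / 469/540 = 28/67

28/67


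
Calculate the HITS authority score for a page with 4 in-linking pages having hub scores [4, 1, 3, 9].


Authority = sum of hub scores of in-linkers
In-link 1: hub score = 4
In-link 2: hub score = 1
In-link 3: hub score = 3
In-link 4: hub score = 9
Authority = 4 + 1 + 3 + 9 = 17

17


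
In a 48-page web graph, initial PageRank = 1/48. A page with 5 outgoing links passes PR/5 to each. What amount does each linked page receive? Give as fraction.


Initial PR = 1/48 = 1/48
Outlinks = 5
Contribution per link = PR / outlinks
= 1/48 / 5
= 1/240

1/240


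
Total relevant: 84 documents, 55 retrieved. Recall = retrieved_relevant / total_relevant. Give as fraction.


Recall = retrieved_relevant / total_relevant
= 55 / 84
= 55 / (55 + 29)
= 55/84

55/84


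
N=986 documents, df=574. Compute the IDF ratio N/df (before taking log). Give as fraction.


IDF ratio = N / df
= 986 / 574
= 493/287

493/287


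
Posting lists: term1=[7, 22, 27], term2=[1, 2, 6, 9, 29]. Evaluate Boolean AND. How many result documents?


Boolean AND: find intersection of posting lists
term1 docs: [7, 22, 27]
term2 docs: [1, 2, 6, 9, 29]
Intersection: []
|intersection| = 0

0


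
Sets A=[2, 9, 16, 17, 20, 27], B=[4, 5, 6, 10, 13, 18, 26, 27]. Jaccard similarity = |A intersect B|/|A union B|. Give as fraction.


A intersect B = [27]
|A intersect B| = 1
A union B = [2, 4, 5, 6, 9, 10, 13, 16, 17, 18, 20, 26, 27]
|A union B| = 13
Jaccard = 1/13 = 1/13

1/13


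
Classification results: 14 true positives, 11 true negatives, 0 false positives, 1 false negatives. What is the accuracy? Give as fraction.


Accuracy = (TP + TN) / (TP + TN + FP + FN)
TP + TN = 14 + 11 = 25
Total = 14 + 11 + 0 + 1 = 26
Accuracy = 25 / 26 = 25/26

25/26


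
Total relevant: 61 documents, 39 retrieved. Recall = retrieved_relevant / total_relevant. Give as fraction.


Recall = retrieved_relevant / total_relevant
= 39 / 61
= 39 / (39 + 22)
= 39/61

39/61


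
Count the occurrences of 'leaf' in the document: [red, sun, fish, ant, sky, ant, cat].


Document has 7 words
Scanning for 'leaf':
Term not found in document
Count = 0

0


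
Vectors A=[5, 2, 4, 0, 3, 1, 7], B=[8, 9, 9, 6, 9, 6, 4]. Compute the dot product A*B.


Dot product = sum of element-wise products
A[0]*B[0] = 5*8 = 40
A[1]*B[1] = 2*9 = 18
A[2]*B[2] = 4*9 = 36
A[3]*B[3] = 0*6 = 0
A[4]*B[4] = 3*9 = 27
A[5]*B[5] = 1*6 = 6
A[6]*B[6] = 7*4 = 28
Sum = 40 + 18 + 36 + 0 + 27 + 6 + 28 = 155

155


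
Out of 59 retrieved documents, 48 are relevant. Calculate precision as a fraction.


Precision = relevant_retrieved / total_retrieved
= 48 / 59
= 48 / (48 + 11)
= 48/59

48/59


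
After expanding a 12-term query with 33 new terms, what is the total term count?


Original terms: 12
Expansion terms: 33
Total = 12 + 33 = 45

45


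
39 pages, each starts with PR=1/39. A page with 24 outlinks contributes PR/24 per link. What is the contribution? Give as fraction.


Initial PR = 1/39 = 1/39
Outlinks = 24
Contribution per link = PR / outlinks
= 1/39 / 24
= 1/936

1/936


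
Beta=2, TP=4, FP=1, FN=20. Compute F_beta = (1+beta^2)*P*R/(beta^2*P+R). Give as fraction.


P = TP/(TP+FP) = 4/5 = 4/5
R = TP/(TP+FN) = 4/24 = 1/6
beta^2 = 2^2 = 4
(1 + beta^2) = 5
Numerator = (1+beta^2)*P*R = 2/3
Denominator = beta^2*P + R = 16/5 + 1/6 = 101/30
F_beta = 20/101

20/101
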